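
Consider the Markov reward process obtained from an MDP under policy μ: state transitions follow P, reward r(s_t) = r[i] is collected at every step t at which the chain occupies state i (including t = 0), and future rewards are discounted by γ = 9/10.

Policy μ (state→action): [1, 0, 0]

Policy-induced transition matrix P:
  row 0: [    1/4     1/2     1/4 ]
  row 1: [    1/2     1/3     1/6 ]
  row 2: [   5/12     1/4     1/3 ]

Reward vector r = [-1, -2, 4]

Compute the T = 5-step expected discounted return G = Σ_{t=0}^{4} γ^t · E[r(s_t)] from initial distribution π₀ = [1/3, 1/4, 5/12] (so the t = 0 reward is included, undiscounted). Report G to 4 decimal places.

t=0: π = [0.3333, 0.2500, 0.4167], E[r] = 0.8333, γ^t·E[r] = 0.833333, running G = 0.833333
t=1: π = [0.3819, 0.3542, 0.2639], E[r] = -0.0347, γ^t·E[r] = -0.031250, running G = 0.802083
t=2: π = [0.3825, 0.3750, 0.2425], E[r] = -0.1626, γ^t·E[r] = -0.131719, running G = 0.670365
t=3: π = [0.3842, 0.3769, 0.2390], E[r] = -0.1821, γ^t·E[r] = -0.132750, running G = 0.537615
t=4: π = [0.3840, 0.3774, 0.2385], E[r] = -0.1849, γ^t·E[r] = -0.121323, running G = 0.416291

G = 0.4163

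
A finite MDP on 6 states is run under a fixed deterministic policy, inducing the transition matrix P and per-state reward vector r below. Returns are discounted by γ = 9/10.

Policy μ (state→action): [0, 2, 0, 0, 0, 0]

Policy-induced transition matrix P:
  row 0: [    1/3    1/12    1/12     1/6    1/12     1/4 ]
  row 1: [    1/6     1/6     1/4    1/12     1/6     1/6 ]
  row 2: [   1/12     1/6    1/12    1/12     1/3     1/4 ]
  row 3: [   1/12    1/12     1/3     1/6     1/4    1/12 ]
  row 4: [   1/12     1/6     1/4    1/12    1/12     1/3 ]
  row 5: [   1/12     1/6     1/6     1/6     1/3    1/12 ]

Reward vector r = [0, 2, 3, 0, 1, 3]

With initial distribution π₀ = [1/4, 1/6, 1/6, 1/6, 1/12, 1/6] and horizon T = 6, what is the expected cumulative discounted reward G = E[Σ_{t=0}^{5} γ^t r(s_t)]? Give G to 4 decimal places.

G = 7.5051

t=0: π = [0.2500, 0.1667, 0.1667, 0.1667, 0.0833, 0.1667], E[r] = 1.4167, γ^t·E[r] = 1.416667, running G = 1.416667
t=1: π = [0.1597, 0.1319, 0.1806, 0.1319, 0.2083, 0.1875], E[r] = 1.5764, γ^t·E[r] = 1.418750, running G = 2.835417
t=2: π = [0.1343, 0.1424, 0.1887, 0.1233, 0.2083, 0.2031], E[r] = 1.6684, γ^t·E[r] = 1.351406, running G = 4.186823
t=3: π = [0.1288, 0.1452, 0.1895, 0.1217, 0.2137, 0.2011], E[r] = 1.6760, γ^t·E[r] = 1.221785, running G = 5.408608
t=4: π = [0.1276, 0.1458, 0.1903, 0.1210, 0.2134, 0.2019], E[r] = 1.6817, γ^t·E[r] = 1.103353, running G = 6.511961
t=5: π = [0.1274, 0.1460, 0.1903, 0.1209, 0.2137, 0.2018], E[r] = 1.6819, γ^t·E[r] = 0.993117, running G = 7.505078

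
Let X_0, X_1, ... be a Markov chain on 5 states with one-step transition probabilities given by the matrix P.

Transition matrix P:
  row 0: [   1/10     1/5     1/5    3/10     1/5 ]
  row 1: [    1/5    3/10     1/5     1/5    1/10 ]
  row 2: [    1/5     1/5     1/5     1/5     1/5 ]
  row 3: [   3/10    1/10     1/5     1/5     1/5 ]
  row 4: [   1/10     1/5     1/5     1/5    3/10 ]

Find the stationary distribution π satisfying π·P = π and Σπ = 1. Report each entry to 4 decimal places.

Balance equations π_j = Σ_i π_i·P[i][j]:
  π_0 = 1/10·π_0 + 1/5·π_1 + 1/5·π_2 + 3/10·π_3 + 1/10·π_4
  π_1 = 1/5·π_0 + 3/10·π_1 + 1/5·π_2 + 1/10·π_3 + 1/5·π_4
  π_2 = 1/5·π_0 + 1/5·π_1 + 1/5·π_2 + 1/5·π_3 + 1/5·π_4
  π_3 = 3/10·π_0 + 1/5·π_1 + 1/5·π_2 + 1/5·π_3 + 1/5·π_4
  normalize: π_0 + π_1 + π_2 + π_3 + π_4 = 1
Solving the linear system gives exactly π = [162/883, 874/4415, 1/5, 964/4415, 884/4415].

π = [0.1835, 0.1980, 0.2000, 0.2183, 0.2002]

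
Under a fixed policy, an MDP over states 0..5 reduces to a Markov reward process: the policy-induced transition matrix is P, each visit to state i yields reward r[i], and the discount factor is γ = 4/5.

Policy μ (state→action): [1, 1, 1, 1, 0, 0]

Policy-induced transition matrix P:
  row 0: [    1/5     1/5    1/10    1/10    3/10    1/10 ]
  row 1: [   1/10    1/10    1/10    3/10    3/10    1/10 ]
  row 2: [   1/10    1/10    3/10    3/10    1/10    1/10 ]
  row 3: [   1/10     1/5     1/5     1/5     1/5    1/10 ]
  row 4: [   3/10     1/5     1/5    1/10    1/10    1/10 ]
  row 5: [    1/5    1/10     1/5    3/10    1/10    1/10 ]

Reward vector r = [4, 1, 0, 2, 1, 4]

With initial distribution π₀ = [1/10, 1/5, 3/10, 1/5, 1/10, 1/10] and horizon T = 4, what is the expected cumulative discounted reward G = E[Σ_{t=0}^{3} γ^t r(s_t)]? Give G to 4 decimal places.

G = 4.9863

t=0: π = [0.1000, 0.2000, 0.3000, 0.2000, 0.1000, 0.1000], E[r] = 1.5000, γ^t·E[r] = 1.500000, running G = 1.500000
t=1: π = [0.1400, 0.1400, 0.2000, 0.2400, 0.1800, 0.1000], E[r] = 1.7600, γ^t·E[r] = 1.408000, running G = 2.908000
t=2: π = [0.1600, 0.1560, 0.1920, 0.2120, 0.1800, 0.1000], E[r] = 1.8000, γ^t·E[r] = 1.152000, running G = 4.060000
t=3: π = [0.1620, 0.1552, 0.1876, 0.2108, 0.1844, 0.1000], E[r] = 1.8092, γ^t·E[r] = 0.926310, running G = 4.986310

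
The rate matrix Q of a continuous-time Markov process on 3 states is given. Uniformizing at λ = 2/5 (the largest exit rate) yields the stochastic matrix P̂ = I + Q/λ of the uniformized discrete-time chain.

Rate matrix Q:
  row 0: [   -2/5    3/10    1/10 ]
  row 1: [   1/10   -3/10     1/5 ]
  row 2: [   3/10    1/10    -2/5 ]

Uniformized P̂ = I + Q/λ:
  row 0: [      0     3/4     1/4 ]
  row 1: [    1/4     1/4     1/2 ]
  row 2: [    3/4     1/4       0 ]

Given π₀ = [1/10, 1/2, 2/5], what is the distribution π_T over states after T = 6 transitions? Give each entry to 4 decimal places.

π = [0.3152, 0.4026, 0.2823]

t=0: π = [0.1000, 0.5000, 0.4000]
t=1: π = [0.4250, 0.3000, 0.2750]
t=2: π = [0.2813, 0.4625, 0.2563]
t=3: π = [0.3078, 0.3906, 0.3016]
t=4: π = [0.3238, 0.4039, 0.2723]
t=5: π = [0.3052, 0.4119, 0.2829]
t=6: π = [0.3152, 0.4026, 0.2823]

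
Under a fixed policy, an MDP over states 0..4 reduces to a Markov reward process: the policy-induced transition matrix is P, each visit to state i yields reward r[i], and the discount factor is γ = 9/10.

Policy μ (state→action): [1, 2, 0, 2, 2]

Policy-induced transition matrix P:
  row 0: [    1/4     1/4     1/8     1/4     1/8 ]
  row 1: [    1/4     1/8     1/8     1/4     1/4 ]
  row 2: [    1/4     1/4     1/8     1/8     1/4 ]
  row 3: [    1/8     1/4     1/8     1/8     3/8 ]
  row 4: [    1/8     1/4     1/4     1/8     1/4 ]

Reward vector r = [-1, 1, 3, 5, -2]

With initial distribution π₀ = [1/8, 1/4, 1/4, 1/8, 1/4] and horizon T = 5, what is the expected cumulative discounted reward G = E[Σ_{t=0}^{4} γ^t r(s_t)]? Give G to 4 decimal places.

t=0: π = [0.1250, 0.2500, 0.2500, 0.1250, 0.2500], E[r] = 1.0000, γ^t·E[r] = 1.000000, running G = 1.000000
t=1: π = [0.2031, 0.2188, 0.1563, 0.1719, 0.2500], E[r] = 0.8438, γ^t·E[r] = 0.759375, running G = 1.759375
t=2: π = [0.1973, 0.2227, 0.1563, 0.1777, 0.2461], E[r] = 0.8906, γ^t·E[r] = 0.721406, running G = 2.480781
t=3: π = [0.1970, 0.2222, 0.1558, 0.1775, 0.2476], E[r] = 0.8848, γ^t·E[r] = 0.644994, running G = 3.125775
t=4: π = [0.1969, 0.2222, 0.1559, 0.1774, 0.2476], E[r] = 0.8851, γ^t·E[r] = 0.580695, running G = 3.706470

G = 3.7065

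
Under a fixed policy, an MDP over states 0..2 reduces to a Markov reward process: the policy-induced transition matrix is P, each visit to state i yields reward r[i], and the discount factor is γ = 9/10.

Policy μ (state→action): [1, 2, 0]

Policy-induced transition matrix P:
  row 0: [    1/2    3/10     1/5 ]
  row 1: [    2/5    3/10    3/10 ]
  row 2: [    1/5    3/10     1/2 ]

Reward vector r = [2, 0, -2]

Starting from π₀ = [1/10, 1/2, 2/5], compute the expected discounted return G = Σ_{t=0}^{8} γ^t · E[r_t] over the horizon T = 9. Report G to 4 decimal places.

G = -0.3649

t=0: π = [0.1000, 0.5000, 0.4000], E[r] = -0.6000, γ^t·E[r] = -0.600000, running G = -0.600000
t=1: π = [0.3300, 0.3000, 0.3700], E[r] = -0.0800, γ^t·E[r] = -0.072000, running G = -0.672000
t=2: π = [0.3590, 0.3000, 0.3410], E[r] = 0.0360, γ^t·E[r] = 0.029160, running G = -0.642840
t=3: π = [0.3677, 0.3000, 0.3323], E[r] = 0.0708, γ^t·E[r] = 0.051613, running G = -0.591227
t=4: π = [0.3703, 0.3000, 0.3297], E[r] = 0.0812, γ^t·E[r] = 0.053302, running G = -0.537925
t=5: π = [0.3711, 0.3000, 0.3289], E[r] = 0.0844, γ^t·E[r] = 0.049821, running G = -0.488104
t=6: π = [0.3713, 0.3000, 0.3287], E[r] = 0.0853, γ^t·E[r] = 0.045338, running G = -0.442766
t=7: π = [0.3714, 0.3000, 0.3286], E[r] = 0.0856, γ^t·E[r] = 0.040939, running G = -0.401827
t=8: π = [0.3714, 0.3000, 0.3286], E[r] = 0.0857, γ^t·E[r] = 0.036882, running G = -0.364946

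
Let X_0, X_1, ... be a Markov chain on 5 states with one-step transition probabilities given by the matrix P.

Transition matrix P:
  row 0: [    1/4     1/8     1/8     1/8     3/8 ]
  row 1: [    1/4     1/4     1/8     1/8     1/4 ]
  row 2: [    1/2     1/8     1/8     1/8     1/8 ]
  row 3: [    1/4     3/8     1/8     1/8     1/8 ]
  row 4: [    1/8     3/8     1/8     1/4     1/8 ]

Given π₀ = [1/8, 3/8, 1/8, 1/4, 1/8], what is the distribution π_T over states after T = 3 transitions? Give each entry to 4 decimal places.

π = [0.2532, 0.2493, 0.1250, 0.1531, 0.2195]

t=0: π = [0.1250, 0.3750, 0.1250, 0.2500, 0.1250]
t=1: π = [0.2656, 0.2656, 0.1250, 0.1406, 0.2031]
t=2: π = [0.2559, 0.2441, 0.1250, 0.1504, 0.2246]
t=3: π = [0.2532, 0.2493, 0.1250, 0.1531, 0.2195]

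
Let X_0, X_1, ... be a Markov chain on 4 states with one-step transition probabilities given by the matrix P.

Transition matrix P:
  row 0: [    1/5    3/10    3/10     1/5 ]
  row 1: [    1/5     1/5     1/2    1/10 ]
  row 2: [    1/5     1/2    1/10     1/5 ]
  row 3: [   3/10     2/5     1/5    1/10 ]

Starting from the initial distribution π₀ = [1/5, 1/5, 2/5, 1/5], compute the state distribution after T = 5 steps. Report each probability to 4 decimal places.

π = [0.2150, 0.3404, 0.2935, 0.1511]

t=0: π = [0.2000, 0.2000, 0.4000, 0.2000]
t=1: π = [0.2200, 0.3800, 0.2400, 0.1600]
t=2: π = [0.2160, 0.3260, 0.3120, 0.1460]
t=3: π = [0.2146, 0.3444, 0.2882, 0.1528]
t=4: π = [0.2153, 0.3385, 0.2960, 0.1503]
t=5: π = [0.2150, 0.3404, 0.2935, 0.1511]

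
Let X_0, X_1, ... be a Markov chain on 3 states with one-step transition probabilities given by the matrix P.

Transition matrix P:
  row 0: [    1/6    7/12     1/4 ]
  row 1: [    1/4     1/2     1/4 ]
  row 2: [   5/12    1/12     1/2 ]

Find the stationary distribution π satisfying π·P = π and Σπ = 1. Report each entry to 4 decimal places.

π = [0.2821, 0.3846, 0.3333]

Balance equations π_j = Σ_i π_i·P[i][j]:
  π_0 = 1/6·π_0 + 1/4·π_1 + 5/12·π_2
  π_1 = 7/12·π_0 + 1/2·π_1 + 1/12·π_2
  normalize: π_0 + π_1 + π_2 = 1
Solving the linear system gives exactly π = [11/39, 5/13, 1/3].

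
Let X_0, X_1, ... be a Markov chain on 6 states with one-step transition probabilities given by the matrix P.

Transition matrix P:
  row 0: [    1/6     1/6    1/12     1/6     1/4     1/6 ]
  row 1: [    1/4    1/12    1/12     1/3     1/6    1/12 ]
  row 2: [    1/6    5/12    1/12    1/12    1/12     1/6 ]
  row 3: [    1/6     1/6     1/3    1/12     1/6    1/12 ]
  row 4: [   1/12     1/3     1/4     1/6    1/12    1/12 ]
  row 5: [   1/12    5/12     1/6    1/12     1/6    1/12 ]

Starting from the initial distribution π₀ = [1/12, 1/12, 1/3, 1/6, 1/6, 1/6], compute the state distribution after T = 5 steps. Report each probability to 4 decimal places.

t=0: π = [0.0833, 0.0833, 0.3333, 0.1667, 0.1667, 0.1667]
t=1: π = [0.1458, 0.3125, 0.1667, 0.1250, 0.1319, 0.1181]
t=2: π = [0.1719, 0.2338, 0.1464, 0.1846, 0.1539, 0.1094]
t=3: π = [0.1642, 0.2368, 0.1643, 0.1689, 0.1560, 0.1099]
t=4: π = [0.1642, 0.2415, 0.1607, 0.1692, 0.1537, 0.1107]
t=5: π = [0.1648, 0.2400, 0.1605, 0.1702, 0.1542, 0.1104]

π = [0.1648, 0.2400, 0.1605, 0.1702, 0.1542, 0.1104]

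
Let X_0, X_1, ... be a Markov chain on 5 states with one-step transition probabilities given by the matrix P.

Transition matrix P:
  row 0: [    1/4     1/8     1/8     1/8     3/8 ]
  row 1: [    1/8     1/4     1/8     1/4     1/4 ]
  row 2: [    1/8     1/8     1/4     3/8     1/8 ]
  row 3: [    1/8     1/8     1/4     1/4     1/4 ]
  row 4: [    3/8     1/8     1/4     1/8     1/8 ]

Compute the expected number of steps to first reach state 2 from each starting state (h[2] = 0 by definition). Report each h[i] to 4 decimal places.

h = [5.5840, 5.5613, 0.0000, 4.8661, 5.0256]

First-step conditioning: h[2] = 0; for i ≠ 2, h[i] = 1 + Σ_k P[i][k]·h[k].
  h[0] = 1 + 1/4·h[0] + 1/8·h[1] + 1/8·h[3] + 3/8·h[4]
  h[1] = 1 + 1/8·h[0] + 1/4·h[1] + 1/4·h[3] + 1/4·h[4]
  h[3] = 1 + 1/8·h[0] + 1/8·h[1] + 1/4·h[3] + 1/4·h[4]
  h[4] = 1 + 3/8·h[0] + 1/8·h[1] + 1/8·h[3] + 1/8·h[4]
Solving the 4×4 linear system over states ≠ 2 gives exactly h = [1960/351, 1952/351, 0, 1708/351, 196/39] (h[2] = 0 is the target).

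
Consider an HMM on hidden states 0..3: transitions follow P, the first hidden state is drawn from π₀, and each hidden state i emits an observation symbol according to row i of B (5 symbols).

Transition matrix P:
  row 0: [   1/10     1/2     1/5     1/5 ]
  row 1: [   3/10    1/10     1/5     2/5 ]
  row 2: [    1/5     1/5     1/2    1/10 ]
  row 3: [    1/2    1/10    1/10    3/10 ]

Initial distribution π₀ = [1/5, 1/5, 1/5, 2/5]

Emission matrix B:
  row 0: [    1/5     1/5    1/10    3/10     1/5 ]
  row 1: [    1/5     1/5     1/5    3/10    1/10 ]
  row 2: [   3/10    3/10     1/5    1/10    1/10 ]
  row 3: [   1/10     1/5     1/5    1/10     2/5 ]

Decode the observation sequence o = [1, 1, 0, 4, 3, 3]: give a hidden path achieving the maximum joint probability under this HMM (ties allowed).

path = [3, 0, 1, 3, 0, 1]

t=0: δ = [4.000e-02, 4.000e-02, 6.000e-02, 8.000e-02]  (obs o_0=1)
t=1: δ = [8.000e-03, 4.000e-03, 9.000e-03, 4.800e-03]  ψ = [3, 0, 2, 3]  (obs o_1=1)
t=2: δ = [4.800e-04, 8.000e-04, 1.350e-03, 1.600e-04]  ψ = [3, 0, 2, 0]  (obs o_2=0)
t=3: δ = [5.400e-05, 2.700e-05, 6.750e-05, 1.280e-04]  ψ = [2, 2, 2, 1]  (obs o_3=4)
t=4: δ = [1.920e-05, 8.100e-06, 3.375e-06, 3.840e-06]  ψ = [3, 0, 2, 3]  (obs o_4=3)
t=5: δ = [7.290e-07, 2.880e-06, 3.840e-07, 3.840e-07]  ψ = [1, 0, 0, 0]  (obs o_5=3)
backtrack: best end state = 1; path = [3, 0, 1, 3, 0, 1]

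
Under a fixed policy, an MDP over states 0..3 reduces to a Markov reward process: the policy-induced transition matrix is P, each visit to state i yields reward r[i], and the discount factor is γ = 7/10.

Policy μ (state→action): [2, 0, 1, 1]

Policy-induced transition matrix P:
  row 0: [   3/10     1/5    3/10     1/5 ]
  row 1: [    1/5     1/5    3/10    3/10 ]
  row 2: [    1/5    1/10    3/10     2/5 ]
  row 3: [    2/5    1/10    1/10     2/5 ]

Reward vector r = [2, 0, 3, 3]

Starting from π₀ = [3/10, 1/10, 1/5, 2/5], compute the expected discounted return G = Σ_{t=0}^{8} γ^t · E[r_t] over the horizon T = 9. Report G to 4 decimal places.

t=0: π = [0.3000, 0.1000, 0.2000, 0.4000], E[r] = 2.4000, γ^t·E[r] = 2.400000, running G = 2.400000
t=1: π = [0.3100, 0.1400, 0.2200, 0.3300], E[r] = 2.2700, γ^t·E[r] = 1.589000, running G = 3.989000
t=2: π = [0.2970, 0.1450, 0.2340, 0.3240], E[r] = 2.2680, γ^t·E[r] = 1.111320, running G = 5.100320
t=3: π = [0.2945, 0.1442, 0.2352, 0.3261], E[r] = 2.2729, γ^t·E[r] = 0.779605, running G = 5.879925
t=4: π = [0.2947, 0.1439, 0.2348, 0.3267], E[r] = 2.2737, γ^t·E[r] = 0.545920, running G = 6.425845
t=5: π = [0.2948, 0.1439, 0.2347, 0.3267], E[r] = 2.2736, γ^t·E[r] = 0.382130, running G = 6.807975
t=6: π = [0.2948, 0.1439, 0.2347, 0.3267], E[r] = 2.2736, γ^t·E[r] = 0.267485, running G = 7.075460
t=7: π = [0.2948, 0.1439, 0.2347, 0.3267], E[r] = 2.2736, γ^t·E[r] = 0.187239, running G = 7.262699
t=8: π = [0.2948, 0.1439, 0.2347, 0.3267], E[r] = 2.2736, γ^t·E[r] = 0.131068, running G = 7.393767

G = 7.3938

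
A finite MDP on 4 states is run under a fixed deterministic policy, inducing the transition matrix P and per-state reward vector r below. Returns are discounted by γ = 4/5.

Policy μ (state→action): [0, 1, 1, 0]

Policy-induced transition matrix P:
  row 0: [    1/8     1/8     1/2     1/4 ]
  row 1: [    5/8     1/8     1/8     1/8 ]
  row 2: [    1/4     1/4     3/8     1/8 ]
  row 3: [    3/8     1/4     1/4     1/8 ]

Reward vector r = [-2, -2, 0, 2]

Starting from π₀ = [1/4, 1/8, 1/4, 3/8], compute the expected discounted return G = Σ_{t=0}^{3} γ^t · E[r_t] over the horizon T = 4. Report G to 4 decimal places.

t=0: π = [0.2500, 0.1250, 0.2500, 0.3750], E[r] = 0.0000, γ^t·E[r] = 0.000000, running G = 0.000000
t=1: π = [0.3125, 0.2031, 0.3281, 0.1563], E[r] = -0.7188, γ^t·E[r] = -0.575000, running G = -0.575000
t=2: π = [0.3066, 0.1855, 0.3438, 0.1641], E[r] = -0.6563, γ^t·E[r] = -0.420000, running G = -0.995000
t=3: π = [0.3018, 0.1885, 0.3464, 0.1633], E[r] = -0.6538, γ^t·E[r] = -0.334750, running G = -1.329750

G = -1.3298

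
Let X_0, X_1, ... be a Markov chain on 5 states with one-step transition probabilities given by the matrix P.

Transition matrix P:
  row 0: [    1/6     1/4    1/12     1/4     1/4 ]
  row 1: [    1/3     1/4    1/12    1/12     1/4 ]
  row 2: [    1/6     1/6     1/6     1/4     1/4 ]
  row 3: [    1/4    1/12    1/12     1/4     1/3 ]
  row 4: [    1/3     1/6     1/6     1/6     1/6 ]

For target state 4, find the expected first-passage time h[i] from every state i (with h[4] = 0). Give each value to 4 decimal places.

First-step conditioning: h[4] = 0; for i ≠ 4, h[i] = 1 + Σ_k P[i][k]·h[k].
  h[0] = 1 + 1/6·h[0] + 1/4·h[1] + 1/12·h[2] + 1/4·h[3]
  h[1] = 1 + 1/3·h[0] + 1/4·h[1] + 1/12·h[2] + 1/12·h[3]
  h[2] = 1 + 1/6·h[0] + 1/6·h[1] + 1/6·h[2] + 1/4·h[3]
  h[3] = 1 + 1/4·h[0] + 1/12·h[1] + 1/12·h[2] + 1/4·h[3]
Solving the 4×4 linear system over states ≠ 4 gives exactly h = [2310/619, 2343/619, 2307/619, 2112/619, 0] (h[4] = 0 is the target).

h = [3.7318, 3.7851, 3.7270, 3.4120, 0.0000]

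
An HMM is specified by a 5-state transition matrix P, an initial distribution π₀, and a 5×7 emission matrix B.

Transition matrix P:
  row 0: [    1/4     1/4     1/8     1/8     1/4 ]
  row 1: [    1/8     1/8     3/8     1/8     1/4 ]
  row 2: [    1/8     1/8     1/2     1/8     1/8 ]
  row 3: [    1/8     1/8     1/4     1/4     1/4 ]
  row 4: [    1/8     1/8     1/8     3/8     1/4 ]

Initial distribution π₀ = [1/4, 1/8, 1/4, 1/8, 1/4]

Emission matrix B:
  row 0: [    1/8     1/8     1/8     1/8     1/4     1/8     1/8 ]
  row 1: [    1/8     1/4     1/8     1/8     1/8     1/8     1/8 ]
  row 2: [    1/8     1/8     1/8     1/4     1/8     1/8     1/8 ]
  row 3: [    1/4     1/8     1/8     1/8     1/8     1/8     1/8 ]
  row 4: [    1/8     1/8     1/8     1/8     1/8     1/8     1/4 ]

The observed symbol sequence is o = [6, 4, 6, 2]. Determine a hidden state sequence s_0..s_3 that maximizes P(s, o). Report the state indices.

path = [4, 3, 4, 3]

t=0: δ = [3.125e-02, 1.562e-02, 3.125e-02, 1.562e-02, 6.250e-02]  (obs o_0=6)
t=1: δ = [1.953e-03, 9.766e-04, 1.953e-03, 2.930e-03, 1.953e-03]  ψ = [0, 0, 2, 4, 4]  (obs o_1=4)
t=2: δ = [6.104e-05, 6.104e-05, 1.221e-04, 9.155e-05, 1.831e-04]  ψ = [0, 0, 2, 3, 3]  (obs o_2=6)
t=3: δ = [2.861e-06, 2.861e-06, 7.629e-06, 8.583e-06, 5.722e-06]  ψ = [4, 4, 2, 4, 4]  (obs o_3=2)
backtrack: best end state = 3; path = [4, 3, 4, 3]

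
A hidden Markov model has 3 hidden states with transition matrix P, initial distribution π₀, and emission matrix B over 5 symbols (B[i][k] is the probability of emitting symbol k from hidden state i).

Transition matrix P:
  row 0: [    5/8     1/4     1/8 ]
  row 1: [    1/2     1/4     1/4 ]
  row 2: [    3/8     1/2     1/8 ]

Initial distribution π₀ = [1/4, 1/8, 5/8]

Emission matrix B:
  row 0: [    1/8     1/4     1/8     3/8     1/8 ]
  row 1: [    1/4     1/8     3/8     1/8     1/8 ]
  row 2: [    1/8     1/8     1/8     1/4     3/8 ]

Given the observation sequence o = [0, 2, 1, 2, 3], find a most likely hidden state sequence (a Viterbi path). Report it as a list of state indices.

t=0: δ = [3.125e-02, 3.125e-02, 7.812e-02]  (obs o_0=0)
t=1: δ = [3.662e-03, 1.465e-02, 1.221e-03]  ψ = [2, 2, 2]  (obs o_1=2)
t=2: δ = [1.831e-03, 4.578e-04, 4.578e-04]  ψ = [1, 1, 1]  (obs o_2=1)
t=3: δ = [1.431e-04, 1.717e-04, 2.861e-05]  ψ = [0, 0, 0]  (obs o_3=2)
t=4: δ = [3.353e-05, 5.364e-06, 1.073e-05]  ψ = [0, 1, 1]  (obs o_4=3)
backtrack: best end state = 0; path = [2, 1, 0, 0, 0]

path = [2, 1, 0, 0, 0]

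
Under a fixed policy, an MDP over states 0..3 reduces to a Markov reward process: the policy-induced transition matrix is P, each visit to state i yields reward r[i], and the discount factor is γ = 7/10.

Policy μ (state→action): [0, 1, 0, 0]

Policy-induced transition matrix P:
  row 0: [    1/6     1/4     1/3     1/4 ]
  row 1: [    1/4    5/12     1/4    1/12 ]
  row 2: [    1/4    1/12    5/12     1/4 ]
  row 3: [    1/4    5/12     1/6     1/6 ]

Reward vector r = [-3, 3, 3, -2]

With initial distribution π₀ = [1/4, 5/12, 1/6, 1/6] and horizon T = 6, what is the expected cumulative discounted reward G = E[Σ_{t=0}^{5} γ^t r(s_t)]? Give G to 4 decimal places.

G = 2.0718

t=0: π = [0.2500, 0.4167, 0.1667, 0.1667], E[r] = 0.6667, γ^t·E[r] = 0.666667, running G = 0.666667
t=1: π = [0.2292, 0.3194, 0.2847, 0.1667], E[r] = 0.7917, γ^t·E[r] = 0.554167, running G = 1.220833
t=2: π = [0.2309, 0.2836, 0.3027, 0.1829], E[r] = 0.7002, γ^t·E[r] = 0.343113, running G = 1.563947
t=3: π = [0.2308, 0.2773, 0.3044, 0.1875], E[r] = 0.6780, γ^t·E[r] = 0.232537, running G = 1.796484
t=4: π = [0.2308, 0.2767, 0.3043, 0.1882], E[r] = 0.6746, γ^t·E[r] = 0.161968, running G = 1.958452
t=5: π = [0.2308, 0.2768, 0.3043, 0.1882], E[r] = 0.6744, γ^t·E[r] = 0.113345, running G = 2.071796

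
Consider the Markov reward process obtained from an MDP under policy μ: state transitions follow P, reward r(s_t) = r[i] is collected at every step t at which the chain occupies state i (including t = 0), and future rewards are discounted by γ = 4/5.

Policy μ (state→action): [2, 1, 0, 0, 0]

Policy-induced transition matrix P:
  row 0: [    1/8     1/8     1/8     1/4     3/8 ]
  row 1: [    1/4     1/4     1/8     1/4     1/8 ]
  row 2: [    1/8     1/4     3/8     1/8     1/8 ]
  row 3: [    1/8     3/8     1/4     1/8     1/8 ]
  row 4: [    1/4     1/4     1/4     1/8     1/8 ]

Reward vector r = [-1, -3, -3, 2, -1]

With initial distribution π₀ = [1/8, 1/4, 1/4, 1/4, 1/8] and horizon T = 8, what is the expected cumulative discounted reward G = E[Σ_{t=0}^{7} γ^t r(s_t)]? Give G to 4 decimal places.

t=0: π = [0.1250, 0.2500, 0.2500, 0.2500, 0.1250], E[r] = -1.2500, γ^t·E[r] = -1.250000, running G = -1.250000
t=1: π = [0.1719, 0.2656, 0.2344, 0.1719, 0.1563], E[r] = -1.4844, γ^t·E[r] = -1.187500, running G = -2.437500
t=2: π = [0.1777, 0.2500, 0.2246, 0.1797, 0.1680], E[r] = -1.4102, γ^t·E[r] = -0.902500, running G = -3.340000
t=3: π = [0.1772, 0.2502, 0.2246, 0.1785, 0.1694], E[r] = -1.4143, γ^t·E[r] = -0.724125, running G = -4.064125
t=4: π = [0.1775, 0.2502, 0.2246, 0.1784, 0.1693], E[r] = -1.4143, γ^t·E[r] = -0.579288, running G = -4.643413
t=5: π = [0.1774, 0.2501, 0.2246, 0.1785, 0.1694], E[r] = -1.4141, γ^t·E[r] = -0.463388, running G = -5.106800
t=6: π = [0.1774, 0.2501, 0.2246, 0.1784, 0.1694], E[r] = -1.4142, γ^t·E[r] = -0.370721, running G = -5.477521
t=7: π = [0.1774, 0.2501, 0.2246, 0.1784, 0.1694], E[r] = -1.4142, γ^t·E[r] = -0.296576, running G = -5.774097

G = -5.7741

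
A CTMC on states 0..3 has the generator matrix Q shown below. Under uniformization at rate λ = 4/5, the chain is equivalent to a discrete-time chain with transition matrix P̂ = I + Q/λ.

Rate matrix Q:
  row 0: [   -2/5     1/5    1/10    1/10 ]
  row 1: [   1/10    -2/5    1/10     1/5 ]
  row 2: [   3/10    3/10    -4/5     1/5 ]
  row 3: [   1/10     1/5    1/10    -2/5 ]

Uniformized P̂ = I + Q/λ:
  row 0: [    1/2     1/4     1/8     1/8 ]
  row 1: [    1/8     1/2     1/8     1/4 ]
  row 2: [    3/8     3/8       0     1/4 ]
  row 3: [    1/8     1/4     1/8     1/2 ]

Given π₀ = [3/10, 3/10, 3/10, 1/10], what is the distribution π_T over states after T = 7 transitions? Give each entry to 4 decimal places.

t=0: π = [0.3000, 0.3000, 0.3000, 0.1000]
t=1: π = [0.3125, 0.3625, 0.0875, 0.2375]
t=2: π = [0.2641, 0.3516, 0.1141, 0.2703]
t=3: π = [0.2525, 0.3521, 0.1107, 0.2846]
t=4: π = [0.2474, 0.3519, 0.1112, 0.2896]
t=5: π = [0.2456, 0.3519, 0.1111, 0.2915]
t=6: π = [0.2449, 0.3519, 0.1111, 0.2922]
t=7: π = [0.2446, 0.3519, 0.1111, 0.2924]

π = [0.2446, 0.3519, 0.1111, 0.2924]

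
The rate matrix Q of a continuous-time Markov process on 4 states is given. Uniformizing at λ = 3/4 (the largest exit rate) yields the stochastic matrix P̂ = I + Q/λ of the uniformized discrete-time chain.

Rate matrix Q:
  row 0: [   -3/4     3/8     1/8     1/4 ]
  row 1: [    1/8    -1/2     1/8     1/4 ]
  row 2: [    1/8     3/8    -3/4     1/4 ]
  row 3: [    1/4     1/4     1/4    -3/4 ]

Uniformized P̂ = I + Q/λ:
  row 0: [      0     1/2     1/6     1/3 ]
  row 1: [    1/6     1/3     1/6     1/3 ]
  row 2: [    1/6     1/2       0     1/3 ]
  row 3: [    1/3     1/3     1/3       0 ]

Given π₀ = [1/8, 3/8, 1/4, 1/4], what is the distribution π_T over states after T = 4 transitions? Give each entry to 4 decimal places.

π = [0.1785, 0.3928, 0.1786, 0.2500]

t=0: π = [0.1250, 0.3750, 0.2500, 0.2500]
t=1: π = [0.1875, 0.3958, 0.1667, 0.2500]
t=2: π = [0.1771, 0.3924, 0.1806, 0.2500]
t=3: π = [0.1788, 0.3929, 0.1782, 0.2500]
t=4: π = [0.1785, 0.3928, 0.1786, 0.2500]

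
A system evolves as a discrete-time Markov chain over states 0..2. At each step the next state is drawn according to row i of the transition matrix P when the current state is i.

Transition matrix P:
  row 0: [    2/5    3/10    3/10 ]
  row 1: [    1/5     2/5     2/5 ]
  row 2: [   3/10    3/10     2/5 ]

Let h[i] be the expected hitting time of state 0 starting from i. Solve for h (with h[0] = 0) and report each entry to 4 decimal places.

First-step conditioning: h[0] = 0; for i ≠ 0, h[i] = 1 + Σ_k P[i][k]·h[k].
  h[1] = 1 + 2/5·h[1] + 2/5·h[2]
  h[2] = 1 + 3/10·h[1] + 2/5·h[2]
Solving the 2×2 linear system over states ≠ 0 gives exactly h = [0, 25/6, 15/4] (h[0] = 0 is the target).

h = [0.0000, 4.1667, 3.7500]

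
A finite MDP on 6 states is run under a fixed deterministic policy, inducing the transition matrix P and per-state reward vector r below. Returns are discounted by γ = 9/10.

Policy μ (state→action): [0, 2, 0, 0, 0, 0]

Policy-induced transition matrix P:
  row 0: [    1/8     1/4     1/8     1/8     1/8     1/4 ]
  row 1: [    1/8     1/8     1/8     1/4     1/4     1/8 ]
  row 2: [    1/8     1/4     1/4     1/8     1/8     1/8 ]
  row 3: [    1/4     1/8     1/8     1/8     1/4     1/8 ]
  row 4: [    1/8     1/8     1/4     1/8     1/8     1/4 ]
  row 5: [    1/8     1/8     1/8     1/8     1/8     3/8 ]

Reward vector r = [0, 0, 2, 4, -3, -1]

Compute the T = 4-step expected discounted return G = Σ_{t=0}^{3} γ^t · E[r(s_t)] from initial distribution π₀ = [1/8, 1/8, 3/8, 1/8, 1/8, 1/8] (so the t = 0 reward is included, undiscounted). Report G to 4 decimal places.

t=0: π = [0.1250, 0.1250, 0.3750, 0.1250, 0.1250, 0.1250], E[r] = 0.7500, γ^t·E[r] = 0.750000, running G = 0.750000
t=1: π = [0.1406, 0.1875, 0.1875, 0.1406, 0.1563, 0.1875], E[r] = 0.2813, γ^t·E[r] = 0.253125, running G = 1.003125
t=2: π = [0.1426, 0.1660, 0.1680, 0.1484, 0.1660, 0.2090], E[r] = 0.2227, γ^t·E[r] = 0.180352, running G = 1.183477
t=3: π = [0.1436, 0.1638, 0.1667, 0.1458, 0.1643, 0.2158], E[r] = 0.2078, γ^t·E[r] = 0.151460, running G = 1.334936

G = 1.3349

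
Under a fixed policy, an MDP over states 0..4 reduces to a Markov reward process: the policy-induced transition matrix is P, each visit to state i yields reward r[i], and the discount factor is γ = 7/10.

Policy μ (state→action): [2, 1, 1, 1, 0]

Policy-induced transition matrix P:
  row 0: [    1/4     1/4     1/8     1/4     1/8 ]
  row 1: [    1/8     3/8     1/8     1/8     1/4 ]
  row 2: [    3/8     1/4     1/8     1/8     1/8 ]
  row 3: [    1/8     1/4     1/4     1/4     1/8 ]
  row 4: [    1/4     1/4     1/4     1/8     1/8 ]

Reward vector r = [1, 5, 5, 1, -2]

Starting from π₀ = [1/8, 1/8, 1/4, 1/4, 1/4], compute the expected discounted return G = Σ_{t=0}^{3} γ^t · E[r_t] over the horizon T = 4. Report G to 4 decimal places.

G = 5.3558

t=0: π = [0.1250, 0.1250, 0.2500, 0.2500, 0.2500], E[r] = 1.7500, γ^t·E[r] = 1.750000, running G = 1.750000
t=1: π = [0.2344, 0.2656, 0.1875, 0.1719, 0.1406], E[r] = 2.3906, γ^t·E[r] = 1.673438, running G = 3.423438
t=2: π = [0.2188, 0.2832, 0.1641, 0.1758, 0.1582], E[r] = 2.3145, γ^t·E[r] = 1.134082, running G = 4.557520
t=3: π = [0.2131, 0.2854, 0.1667, 0.1743, 0.1604], E[r] = 2.3274, γ^t·E[r] = 0.798296, running G = 5.355815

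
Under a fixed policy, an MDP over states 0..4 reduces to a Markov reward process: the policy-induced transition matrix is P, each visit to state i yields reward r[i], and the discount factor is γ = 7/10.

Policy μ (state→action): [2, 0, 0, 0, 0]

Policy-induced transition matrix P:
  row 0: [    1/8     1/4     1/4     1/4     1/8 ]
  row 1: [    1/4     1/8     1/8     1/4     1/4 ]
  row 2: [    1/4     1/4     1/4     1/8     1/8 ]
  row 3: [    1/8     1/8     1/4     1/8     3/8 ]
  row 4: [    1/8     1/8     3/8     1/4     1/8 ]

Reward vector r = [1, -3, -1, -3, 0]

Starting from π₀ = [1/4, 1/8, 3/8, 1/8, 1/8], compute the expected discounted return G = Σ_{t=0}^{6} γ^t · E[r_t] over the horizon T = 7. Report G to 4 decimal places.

G = -3.3584

t=0: π = [0.2500, 0.1250, 0.3750, 0.1250, 0.1250], E[r] = -0.8750, γ^t·E[r] = -0.875000, running G = -0.875000
t=1: π = [0.1875, 0.2031, 0.2500, 0.1875, 0.1719], E[r] = -1.2344, γ^t·E[r] = -0.864063, running G = -1.739063
t=2: π = [0.1816, 0.1797, 0.2461, 0.1953, 0.1973], E[r] = -1.1895, γ^t·E[r] = -0.582832, running G = -2.321895
t=3: π = [0.1782, 0.1785, 0.2522, 0.1948, 0.1963], E[r] = -1.1938, γ^t·E[r] = -0.409490, running G = -2.731384
t=4: π = [0.1788, 0.1788, 0.2522, 0.1941, 0.1960], E[r] = -1.1922, γ^t·E[r] = -0.286240, running G = -3.017624
t=5: π = [0.1789, 0.1789, 0.2522, 0.1942, 0.1959], E[r] = -1.1925, γ^t·E[r] = -0.200430, running G = -3.218054
t=6: π = [0.1789, 0.1789, 0.2521, 0.1942, 0.1959], E[r] = -1.1925, γ^t·E[r] = -0.140296, running G = -3.358350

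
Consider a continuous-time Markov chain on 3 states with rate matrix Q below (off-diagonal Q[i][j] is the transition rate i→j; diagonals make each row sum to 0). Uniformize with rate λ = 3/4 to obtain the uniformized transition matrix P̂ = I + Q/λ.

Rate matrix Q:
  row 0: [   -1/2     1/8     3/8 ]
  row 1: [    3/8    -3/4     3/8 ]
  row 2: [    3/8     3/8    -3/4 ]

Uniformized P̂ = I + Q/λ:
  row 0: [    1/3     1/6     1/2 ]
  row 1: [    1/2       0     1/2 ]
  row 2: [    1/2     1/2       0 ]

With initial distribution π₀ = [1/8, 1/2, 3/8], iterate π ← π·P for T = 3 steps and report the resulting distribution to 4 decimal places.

t=0: π = [0.1250, 0.5000, 0.3750]
t=1: π = [0.4792, 0.2083, 0.3125]
t=2: π = [0.4201, 0.2361, 0.3438]
t=3: π = [0.4300, 0.2419, 0.3281]

π = [0.4300, 0.2419, 0.3281]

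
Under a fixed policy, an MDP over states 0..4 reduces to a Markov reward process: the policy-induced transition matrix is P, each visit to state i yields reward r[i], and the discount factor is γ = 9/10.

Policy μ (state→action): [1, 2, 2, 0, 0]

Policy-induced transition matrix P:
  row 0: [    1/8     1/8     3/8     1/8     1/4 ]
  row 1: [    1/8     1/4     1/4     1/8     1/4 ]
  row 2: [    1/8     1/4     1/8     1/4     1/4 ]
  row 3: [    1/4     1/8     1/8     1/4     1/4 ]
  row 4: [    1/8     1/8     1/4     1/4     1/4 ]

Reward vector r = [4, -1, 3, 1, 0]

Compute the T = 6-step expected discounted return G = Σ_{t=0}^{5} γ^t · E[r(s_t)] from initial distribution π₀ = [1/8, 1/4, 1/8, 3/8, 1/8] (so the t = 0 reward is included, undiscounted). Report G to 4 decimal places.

G = 5.7895

t=0: π = [0.1250, 0.2500, 0.1250, 0.3750, 0.1250], E[r] = 1.0000, γ^t·E[r] = 1.000000, running G = 1.000000
t=1: π = [0.1719, 0.1719, 0.2031, 0.2031, 0.2500], E[r] = 1.3281, γ^t·E[r] = 1.195313, running G = 2.195313
t=2: π = [0.1504, 0.1719, 0.2207, 0.2070, 0.2500], E[r] = 1.2988, γ^t·E[r] = 1.052051, running G = 3.247363
t=3: π = [0.1509, 0.1741, 0.2153, 0.2097, 0.2500], E[r] = 1.2852, γ^t·E[r] = 0.936879, running G = 4.184242
t=4: π = [0.1512, 0.1737, 0.2157, 0.2094, 0.2500], E[r] = 1.2878, γ^t·E[r] = 0.844893, running G = 5.029135
t=5: π = [0.1512, 0.1737, 0.2158, 0.2094, 0.2500], E[r] = 1.2877, γ^t·E[r] = 0.760370, running G = 5.789505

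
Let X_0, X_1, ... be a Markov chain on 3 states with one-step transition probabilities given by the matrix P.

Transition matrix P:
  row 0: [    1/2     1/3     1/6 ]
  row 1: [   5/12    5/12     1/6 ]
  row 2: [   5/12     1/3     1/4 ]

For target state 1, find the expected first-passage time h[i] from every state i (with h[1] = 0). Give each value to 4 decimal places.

h = [3.0000, 0.0000, 3.0000]

First-step conditioning: h[1] = 0; for i ≠ 1, h[i] = 1 + Σ_k P[i][k]·h[k].
  h[0] = 1 + 1/2·h[0] + 1/6·h[2]
  h[2] = 1 + 5/12·h[0] + 1/4·h[2]
Solving the 2×2 linear system over states ≠ 1 gives exactly h = [3, 0, 3] (h[1] = 0 is the target).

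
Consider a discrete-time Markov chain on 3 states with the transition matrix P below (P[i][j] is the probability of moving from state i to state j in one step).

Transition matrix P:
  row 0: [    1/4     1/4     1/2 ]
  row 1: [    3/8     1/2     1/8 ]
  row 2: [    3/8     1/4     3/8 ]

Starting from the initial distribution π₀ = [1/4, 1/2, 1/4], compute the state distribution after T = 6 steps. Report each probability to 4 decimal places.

t=0: π = [0.2500, 0.5000, 0.2500]
t=1: π = [0.3438, 0.3750, 0.2813]
t=2: π = [0.3320, 0.3438, 0.3242]
t=3: π = [0.3335, 0.3359, 0.3306]
t=4: π = [0.3333, 0.3340, 0.3327]
t=5: π = [0.3333, 0.3335, 0.3332]
t=6: π = [0.3333, 0.3334, 0.3333]

π = [0.3333, 0.3334, 0.3333]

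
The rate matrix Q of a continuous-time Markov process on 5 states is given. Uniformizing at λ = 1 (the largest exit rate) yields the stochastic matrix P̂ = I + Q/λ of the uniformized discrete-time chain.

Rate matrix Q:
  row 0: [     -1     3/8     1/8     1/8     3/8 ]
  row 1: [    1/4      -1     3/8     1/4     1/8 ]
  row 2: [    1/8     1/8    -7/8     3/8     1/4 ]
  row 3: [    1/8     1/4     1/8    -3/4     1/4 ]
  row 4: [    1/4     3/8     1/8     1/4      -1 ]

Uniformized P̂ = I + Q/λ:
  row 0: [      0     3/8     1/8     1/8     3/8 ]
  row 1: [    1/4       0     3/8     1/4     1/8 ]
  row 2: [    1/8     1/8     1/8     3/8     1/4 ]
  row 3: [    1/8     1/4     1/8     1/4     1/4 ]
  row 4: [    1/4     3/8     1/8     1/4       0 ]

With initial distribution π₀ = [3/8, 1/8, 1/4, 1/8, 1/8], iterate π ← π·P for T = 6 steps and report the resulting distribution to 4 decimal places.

t=0: π = [0.3750, 0.1250, 0.2500, 0.1250, 0.1250]
t=1: π = [0.1094, 0.2500, 0.1563, 0.2344, 0.2500]
t=2: π = [0.1738, 0.2129, 0.1875, 0.2559, 0.1699]
t=3: π = [0.1511, 0.2163, 0.1782, 0.2517, 0.2026]
t=4: π = [0.1585, 0.2179, 0.1791, 0.2534, 0.1912]
t=5: π = [0.1563, 0.2169, 0.1795, 0.2526, 0.1948]
t=6: π = [0.1569, 0.2172, 0.1792, 0.2529, 0.1937]

π = [0.1569, 0.2172, 0.1792, 0.2529, 0.1937]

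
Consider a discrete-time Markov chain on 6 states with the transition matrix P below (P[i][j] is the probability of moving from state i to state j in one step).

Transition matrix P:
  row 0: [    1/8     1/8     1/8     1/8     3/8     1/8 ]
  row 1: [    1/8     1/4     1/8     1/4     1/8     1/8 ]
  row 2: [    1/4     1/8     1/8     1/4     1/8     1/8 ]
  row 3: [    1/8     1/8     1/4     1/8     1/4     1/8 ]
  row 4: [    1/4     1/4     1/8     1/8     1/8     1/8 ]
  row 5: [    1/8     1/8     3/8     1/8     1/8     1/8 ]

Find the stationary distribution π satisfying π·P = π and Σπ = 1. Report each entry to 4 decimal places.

Balance equations π_j = Σ_i π_i·P[i][j]:
  π_0 = 1/8·π_0 + 1/8·π_1 + 1/4·π_2 + 1/8·π_3 + 1/4·π_4 + 1/8·π_5
  π_1 = 1/8·π_0 + 1/4·π_1 + 1/8·π_2 + 1/8·π_3 + 1/4·π_4 + 1/8·π_5
  π_2 = 1/8·π_0 + 1/8·π_1 + 1/8·π_2 + 1/4·π_3 + 1/8·π_4 + 3/8·π_5
  π_3 = 1/8·π_0 + 1/4·π_1 + 1/4·π_2 + 1/8·π_3 + 1/8·π_4 + 1/8·π_5
  π_4 = 3/8·π_0 + 1/8·π_1 + 1/8·π_2 + 1/4·π_3 + 1/8·π_4 + 1/8·π_5
  normalize: π_0 + π_1 + π_2 + π_3 + π_4 + π_5 = 1
Solving the linear system gives exactly π = [3105/18184, 386/2273, 403/2273, 1531/9092, 429/2273, 1/8].

π = [0.1708, 0.1698, 0.1773, 0.1684, 0.1887, 0.1250]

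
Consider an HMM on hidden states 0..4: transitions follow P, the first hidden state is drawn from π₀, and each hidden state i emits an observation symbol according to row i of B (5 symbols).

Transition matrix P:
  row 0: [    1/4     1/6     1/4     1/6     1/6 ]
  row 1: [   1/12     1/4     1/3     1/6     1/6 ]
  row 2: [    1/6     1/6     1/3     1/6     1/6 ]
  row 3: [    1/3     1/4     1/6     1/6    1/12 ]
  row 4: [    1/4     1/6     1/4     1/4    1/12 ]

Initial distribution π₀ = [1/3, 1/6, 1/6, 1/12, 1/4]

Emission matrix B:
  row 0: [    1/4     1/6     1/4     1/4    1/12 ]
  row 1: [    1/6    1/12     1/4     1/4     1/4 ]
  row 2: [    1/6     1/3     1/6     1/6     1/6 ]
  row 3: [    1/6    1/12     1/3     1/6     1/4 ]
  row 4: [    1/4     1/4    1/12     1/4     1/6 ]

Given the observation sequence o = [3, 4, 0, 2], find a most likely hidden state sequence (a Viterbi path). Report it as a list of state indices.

path = [4, 3, 0, 0]

t=0: δ = [8.333e-02, 4.167e-02, 2.778e-02, 1.389e-02, 6.250e-02]  (obs o_0=3)
t=1: δ = [1.736e-03, 3.472e-03, 3.472e-03, 3.906e-03, 2.315e-03]  ψ = [0, 0, 0, 4, 0]  (obs o_1=4)
t=2: δ = [3.255e-04, 1.628e-04, 1.929e-04, 1.085e-04, 1.447e-04]  ψ = [3, 3, 1, 3, 1]  (obs o_2=0)
t=3: δ = [2.035e-05, 1.356e-05, 1.356e-05, 1.808e-05, 4.521e-06]  ψ = [0, 0, 0, 0, 0]  (obs o_3=2)
backtrack: best end state = 0; path = [4, 3, 0, 0]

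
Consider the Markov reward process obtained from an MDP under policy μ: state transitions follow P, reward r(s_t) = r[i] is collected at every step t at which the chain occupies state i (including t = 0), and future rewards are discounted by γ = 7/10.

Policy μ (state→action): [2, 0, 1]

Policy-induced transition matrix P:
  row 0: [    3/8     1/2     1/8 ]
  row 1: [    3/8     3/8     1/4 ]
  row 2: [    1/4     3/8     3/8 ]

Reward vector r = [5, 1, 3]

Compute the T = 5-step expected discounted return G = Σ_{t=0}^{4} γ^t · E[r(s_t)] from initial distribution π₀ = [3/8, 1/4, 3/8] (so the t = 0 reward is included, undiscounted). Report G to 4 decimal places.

t=0: π = [0.3750, 0.2500, 0.3750], E[r] = 3.2500, γ^t·E[r] = 3.250000, running G = 3.250000
t=1: π = [0.3281, 0.4219, 0.2500], E[r] = 2.8125, γ^t·E[r] = 1.968750, running G = 5.218750
t=2: π = [0.3438, 0.4160, 0.2402], E[r] = 2.8555, γ^t·E[r] = 1.399180, running G = 6.617930
t=3: π = [0.3450, 0.4180, 0.2371], E[r] = 2.8540, γ^t·E[r] = 0.978923, running G = 7.596853
t=4: π = [0.3454, 0.4181, 0.2365], E[r] = 2.8545, γ^t·E[r] = 0.685364, running G = 8.282217

G = 8.2822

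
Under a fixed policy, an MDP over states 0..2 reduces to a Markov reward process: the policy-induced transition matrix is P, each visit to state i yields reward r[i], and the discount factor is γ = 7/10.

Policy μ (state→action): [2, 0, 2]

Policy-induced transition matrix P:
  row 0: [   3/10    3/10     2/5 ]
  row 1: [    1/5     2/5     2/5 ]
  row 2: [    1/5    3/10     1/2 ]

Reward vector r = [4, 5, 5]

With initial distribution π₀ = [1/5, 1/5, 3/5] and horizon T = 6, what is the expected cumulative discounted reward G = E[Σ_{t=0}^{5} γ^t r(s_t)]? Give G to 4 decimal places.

t=0: π = [0.2000, 0.2000, 0.6000], E[r] = 4.8000, γ^t·E[r] = 4.800000, running G = 4.800000
t=1: π = [0.2200, 0.3200, 0.4600], E[r] = 4.7800, γ^t·E[r] = 3.346000, running G = 8.146000
t=2: π = [0.2220, 0.3320, 0.4460], E[r] = 4.7780, γ^t·E[r] = 2.341220, running G = 10.487220
t=3: π = [0.2222, 0.3332, 0.4446], E[r] = 4.7778, γ^t·E[r] = 1.638785, running G = 12.126005
t=4: π = [0.2222, 0.3333, 0.4445], E[r] = 4.7778, γ^t·E[r] = 1.147145, running G = 13.273150
t=5: π = [0.2222, 0.3333, 0.4444], E[r] = 4.7778, γ^t·E[r] = 0.803001, running G = 14.076152

G = 14.0762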